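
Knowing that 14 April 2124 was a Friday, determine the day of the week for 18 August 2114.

Count forward from the earlier date (August 18, 2114) to the later (April 14, 2124):
From August 18, 2114 to August 18, 2123: 9 years, of which 2 contain a Feb 29 — 7×365 + 2×366 = 3287 days.
August 2123: 31 − 18 = 13 days remain.
Then September (30), October (31), November (30), December (31), January (31), February 2124 (29), March (31): 30 + 31 + 30 + 31 + 31 + 29 + 31 = 213 days.
April 1–14, 2124: 14 days.
Residual: 240 days.
Total: 3527 days.
3527 mod 7 = 6, so 6 days before Friday is Saturday.

Saturday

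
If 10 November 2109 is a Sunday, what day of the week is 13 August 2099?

Count forward from the earlier date (August 13, 2099) to the later (November 10, 2109):
Day-of-year of August 13, 2099: 225.
Day-of-year of November 10, 2109: 314.
2099 has 365 days, so 365 − 225 = 140 days remain in 2099.
Full years 2100–2108: 7 common + 2 leap = 7×365 + 2×366 = 3287 days.
Total: 140 + 3287 + 314 = 3741 days.
3741 mod 7 = 3, so 3 days before Sunday is Thursday.

Thursday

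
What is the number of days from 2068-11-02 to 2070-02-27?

Day-of-year of November 2, 2068: 307.
Day-of-year of February 27, 2070: 58.
2068 has 366 days, so 366 − 307 = 59 days remain in 2068.
Full years: 2069: 365. Sum = 365.
Total: 59 + 365 + 58 = 482 days.

482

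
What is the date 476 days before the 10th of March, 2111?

the 19th of November, 2109

Count 476 days before March 10, 2111:
Day-of-year of November 19, 2109: 323.
Day-of-year of March 10, 2111: 69.
2109 has 365 days, so 365 − 323 = 42 days remain in 2109.
Full years: 2110: 365. Sum = 365.
Total: 42 + 365 + 69 = 476 days.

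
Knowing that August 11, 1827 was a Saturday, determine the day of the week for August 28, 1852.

Saturday

Day-of-year of August 11, 1827: 223.
Day-of-year of August 28, 1852: 241.
1827 has 365 days, so 365 − 223 = 142 days remain in 1827.
Full years 1828–1851: 18 common + 6 leap = 18×365 + 6×366 = 8766 days.
Total: 142 + 8766 + 241 = 9149 days.
9149 is a multiple of 7, so August 28, 1852 falls on the same weekday: Saturday.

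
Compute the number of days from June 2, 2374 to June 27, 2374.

Within June 2374: 27 − 2 = 25 days.

25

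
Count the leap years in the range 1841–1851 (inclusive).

Years divisible by 4 in [1841, 1851]: 1844, 1848.
No century exceptions apply. Count: 2.

2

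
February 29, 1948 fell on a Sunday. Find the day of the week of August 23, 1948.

February 1948: 29 − 29 = 0 days remain (1948 is a leap year, so February has 29 days).
Then March (31), April (30), May (31), June (30), July (31): 31 + 30 + 31 + 30 + 31 = 153 days.
August 1–23, 1948: 23 days.
Total: 0 + 153 + 23 = 176 days.
176 mod 7 = 1, so 1 day after Sunday is Monday.

Monday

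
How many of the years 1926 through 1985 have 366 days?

Years divisible by 4: 1928, 1932, …, 1984 — 15 in all.
No century exceptions apply. Count: 15.

15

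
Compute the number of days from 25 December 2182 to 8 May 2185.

865

December 25, 2182 → December 25, 2183: 365 days.
December 25, 2183 → December 25, 2184: 366 days (2184 is a leap year).
December 2184: 31 − 25 = 6 days remain.
Then January (31), February 2185 (28), March (31), April (30): 31 + 28 + 31 + 30 = 120 days.
May 1–8, 2185: 8 days.
Residual: 134 days.
Total: 865 days.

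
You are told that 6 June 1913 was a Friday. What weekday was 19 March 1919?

June 6, 1913 → June 6, 1914: 365 days.
June 6, 1914 → June 6, 1915: 365 days.
June 6, 1915 → June 6, 1916: 366 days (1916 is a leap year).
June 6, 1916 → June 6, 1917: 365 days.
June 6, 1917 → June 6, 1918: 365 days.
June 1918: 30 − 6 = 24 days remain.
Then July (31), August (31), September (30), October (31), November (30), December (31), January (31), February 1919 (28): 31 + 31 + 30 + 31 + 30 + 31 + 31 + 28 = 243 days.
March 1–19, 1919: 19 days.
Residual: 286 days.
Total: 2112 days.
2112 mod 7 = 5, so 5 days after Friday is Wednesday.

Wednesday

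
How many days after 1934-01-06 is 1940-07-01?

January 6, 1934 → January 6, 1935: 365 days.
January 6, 1935 → January 6, 1936: 365 days.
January 6, 1936 → January 6, 1937: 366 days (1936 is a leap year).
January 6, 1937 → January 6, 1938: 365 days.
January 6, 1938 → January 6, 1939: 365 days.
January 6, 1939 → January 6, 1940: 365 days.
January 1940: 31 − 6 = 25 days remain.
Then February 1940 (29), March (31), April (30), May (31), June (30): 29 + 31 + 30 + 31 + 30 = 151 days.
July 1, 1940: 1 day.
Residual: 177 days.
Total: 2368 days.

2368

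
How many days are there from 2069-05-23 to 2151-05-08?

Day-of-year of May 23, 2069: 143.
Day-of-year of May 8, 2151: 128.
2069 has 365 days, so 365 − 143 = 222 days remain in 2069.
Full years 2070–2150: 62 common + 19 leap = 62×365 + 19×366 = 29584 days.
Total: 222 + 29584 + 128 = 29934 days.

29934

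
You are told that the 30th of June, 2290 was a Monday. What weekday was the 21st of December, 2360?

From June 30, 2290 to June 30, 2360: 70 years, of which 17 contain a Feb 29 — 53×365 + 17×366 = 25567 days.
(2300 is not a leap year (divisible by 100 but not 400).)
June 2360: 30 − 30 = 0 days remain.
Then July (31), August (31), September (30), October (31), November (30): 31 + 31 + 30 + 31 + 30 = 153 days.
December 1–21, 2360: 21 days.
Residual: 174 days.
Total: 25741 days.
25741 mod 7 = 2, so 2 days after Monday is Wednesday.

Wednesday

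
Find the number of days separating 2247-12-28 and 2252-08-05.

1682

December 28, 2247 → December 28, 2248: 366 days (2248 is a leap year).
December 28, 2248 → December 28, 2249: 365 days.
December 28, 2249 → December 28, 2250: 365 days.
December 28, 2250 → December 28, 2251: 365 days.
December 2251: 31 − 28 = 3 days remain.
Then January (31), February 2252 (29), March (31), April (30), May (31), June (30), July (31): 31 + 29 + 31 + 30 + 31 + 30 + 31 = 213 days.
August 1–5, 2252: 5 days.
Residual: 221 days.
Total: 1682 days.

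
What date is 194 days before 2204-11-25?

2204-05-15

Count 194 days before November 25, 2204:
May 2204: 31 − 15 = 16 days remain.
Then June (30), July (31), August (31), September (30), October (31): 30 + 31 + 31 + 30 + 31 = 153 days.
November 1–25, 2204: 25 days.
Total: 16 + 153 + 25 = 194 days.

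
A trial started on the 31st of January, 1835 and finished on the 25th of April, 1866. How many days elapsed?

Day-of-year of January 31, 1835: 31.
Day-of-year of April 25, 1866: 115.
1835 has 365 days, so 365 − 31 = 334 days remain in 1835.
Full years 1836–1865: 22 common + 8 leap = 22×365 + 8×366 = 10958 days.
Total: 334 + 10958 + 115 = 11407 days.

11407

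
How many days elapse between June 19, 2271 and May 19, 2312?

Day-of-year of June 19, 2271: 170.
Day-of-year of May 19, 2312: 140.
2271 has 365 days, so 365 − 170 = 195 days remain in 2271.
Full years 2272–2311: 31 common + 9 leap = 31×365 + 9×366 = 14609 days.
Total: 195 + 14609 + 140 = 14944 days.

14944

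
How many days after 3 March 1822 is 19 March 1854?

Day-of-year of March 3, 1822: 62.
Day-of-year of March 19, 1854: 78.
1822 has 365 days, so 365 − 62 = 303 days remain in 1822.
Full years 1823–1853: 23 common + 8 leap = 23×365 + 8×366 = 11323 days.
Total: 303 + 11323 + 78 = 11704 days.

11704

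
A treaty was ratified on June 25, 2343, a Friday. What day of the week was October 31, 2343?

Sunday

June 2343: 30 − 25 = 5 days remain.
Then July (31), August (31), September (30): 31 + 31 + 30 = 92 days.
October 1–31, 2343: 31 days.
Total: 5 + 92 + 31 = 128 days.
128 mod 7 = 2, so 2 days after Friday is Sunday.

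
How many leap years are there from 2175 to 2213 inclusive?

9

Years divisible by 4 in [2175, 2213]: 2176, 2180, 2184, 2188, 2192, 2196, 2200, 2204, 2208, 2212.
Of these, 2200 is divisible by 100 but not 400, so not leap.
Leap years: 10 − 1 = 9.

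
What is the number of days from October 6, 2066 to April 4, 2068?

546

October 6, 2066 → October 6, 2067: 365 days.
October 2067: 31 − 6 = 25 days remain.
Then November (30), December (31), January (31), February 2068 (29), March (31): 30 + 31 + 31 + 29 + 31 = 152 days.
April 1–4, 2068: 4 days.
Residual: 181 days.
Total: 546 days.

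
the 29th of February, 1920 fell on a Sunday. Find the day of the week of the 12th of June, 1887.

Sunday

Count forward from the earlier date (June 12, 1887) to the later (February 29, 1920):
Day-of-year of June 12, 1887: 163.
Day-of-year of February 29, 1920: 60.
1887 has 365 days, so 365 − 163 = 202 days remain in 1887.
Full years 1888–1919: 25 common + 7 leap = 25×365 + 7×366 = 11687 days.
Total: 202 + 11687 + 60 = 11949 days.
11949 is a multiple of 7, so the 12th of June, 1887 falls on the same weekday: Sunday.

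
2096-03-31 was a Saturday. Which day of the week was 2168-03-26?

Saturday

From March 31, 2096 to March 31, 2167: 71 years, of which 16 contain a Feb 29 — 55×365 + 16×366 = 25931 days.
(2100 is not a leap year (divisible by 100 but not 400).)
March 2167: 31 − 31 = 0 days remain.
Then 11 full months totalling 335 days.
March 1–26, 2168: 26 days.
Residual: 361 days.
Total: 26292 days.
26292 is a multiple of 7, so 2168-03-26 falls on the same weekday: Saturday.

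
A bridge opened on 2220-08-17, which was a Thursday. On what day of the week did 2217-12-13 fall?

Saturday

Count forward from the earlier date (December 13, 2217) to the later (August 17, 2220):
Day-of-year of December 13, 2217: 347.
Day-of-year of August 17, 2220: 230.
2217 has 365 days, so 365 − 347 = 18 days remain in 2217.
Full years: 2218: 365; 2219: 365. Sum = 730.
Total: 18 + 730 + 230 = 978 days.
978 mod 7 = 5, so 5 days before Thursday is Saturday.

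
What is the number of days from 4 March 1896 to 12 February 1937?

14954

From March 4, 1896 to March 4, 1936: 40 years, of which 9 contain a Feb 29 — 31×365 + 9×366 = 14609 days.
(1900 is not a leap year (divisible by 100 but not 400).)
March 1936: 31 − 4 = 27 days remain.
Then 10 full months totalling 306 days.
February 1–12, 1937: 12 days (1937 is not a leap year).
Residual: 345 days.
Total: 14954 days.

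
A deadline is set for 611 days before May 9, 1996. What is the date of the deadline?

September 6, 1994

Count 611 days before May 9, 1996:
September 6, 1994 → September 6, 1995: 365 days.
September 1995: 30 − 6 = 24 days remain.
Then October (31), November (30), December (31), January (31), February 1996 (29), March (31), April (30): 31 + 30 + 31 + 31 + 29 + 31 + 30 = 213 days.
May 1–9, 1996: 9 days.
Residual: 246 days.
Total: 611 days.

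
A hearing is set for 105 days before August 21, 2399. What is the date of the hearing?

May 8, 2399

Count 105 days before August 21, 2399:
May 2399: 31 − 8 = 23 days remain.
Then June (30), July (31): 30 + 31 = 61 days.
August 1–21, 2399: 21 days.
Total: 23 + 61 + 21 = 105 days.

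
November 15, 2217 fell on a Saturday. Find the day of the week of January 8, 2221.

Day-of-year of November 15, 2217: 319.
Day-of-year of January 8, 2221: 8.
2217 has 365 days, so 365 − 319 = 46 days remain in 2217.
Full years: 2218: 365; 2219: 365; 2220: 366. Sum = 1096.
Total: 46 + 1096 + 8 = 1150 days.
1150 mod 7 = 2, so 2 days after Saturday is Monday.

Monday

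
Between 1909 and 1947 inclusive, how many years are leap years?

9

Years divisible by 4 in [1909, 1947]: 1912, 1916, 1920, 1924, 1928, 1932, 1936, 1940, 1944.
No century exceptions apply. Count: 9.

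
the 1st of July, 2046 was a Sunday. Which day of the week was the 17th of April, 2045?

Monday

Count forward from the earlier date (April 17, 2045) to the later (July 1, 2046):
Day-of-year of April 17, 2045: 107.
Day-of-year of July 1, 2046: 182.
2045 has 365 days, so 365 − 107 = 258 days remain in 2045.
Total: 258 + 182 = 440 days.
440 mod 7 = 6, so 6 days before Sunday is Monday.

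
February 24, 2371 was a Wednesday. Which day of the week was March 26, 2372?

Sunday

Day-of-year of February 24, 2371: 55.
Day-of-year of March 26, 2372: 86.
2371 has 365 days, so 365 − 55 = 310 days remain in 2371.
Total: 310 + 86 = 396 days.
396 mod 7 = 4, so 4 days after Wednesday is Sunday.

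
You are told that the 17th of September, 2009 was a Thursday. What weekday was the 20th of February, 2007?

Count forward from the earlier date (February 20, 2007) to the later (September 17, 2009):
Day-of-year of February 20, 2007: 51.
Day-of-year of September 17, 2009: 260.
2007 has 365 days, so 365 − 51 = 314 days remain in 2007.
Full years: 2008: 366. Sum = 366.
Total: 314 + 366 + 260 = 940 days.
940 mod 7 = 2, so 2 days before Thursday is Tuesday.

Tuesday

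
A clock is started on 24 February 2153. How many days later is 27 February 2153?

Within February 2153: 27 − 24 = 3 days.

3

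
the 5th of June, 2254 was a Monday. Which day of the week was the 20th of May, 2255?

Sunday

Day-of-year of June 5, 2254: 156.
Day-of-year of May 20, 2255: 140.
2254 has 365 days, so 365 − 156 = 209 days remain in 2254.
Total: 209 + 140 = 349 days.
349 mod 7 = 6, so 6 days after Monday is Sunday.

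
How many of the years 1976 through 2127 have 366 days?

Years divisible by 4: 1976, 1980, …, 2124 — 38 in all.
Of these, 2100 is divisible by 100 but not 400, so not leap.
2000 is divisible by 400, so still leap.
Leap years: 38 − 1 = 37.

37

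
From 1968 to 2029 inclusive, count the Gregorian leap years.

Years divisible by 4: 1968, 1972, …, 2028 — 16 in all.
2000 is divisible by 400, so still leap.
No century exceptions apply. Count: 16.

16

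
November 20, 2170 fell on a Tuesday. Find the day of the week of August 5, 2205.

Day-of-year of November 20, 2170: 324.
Day-of-year of August 5, 2205: 217.
2170 has 365 days, so 365 − 324 = 41 days remain in 2170.
Full years 2171–2204: 26 common + 8 leap = 26×365 + 8×366 = 12418 days.
Total: 41 + 12418 + 217 = 12676 days.
12676 mod 7 = 6, so 6 days after Tuesday is Monday.

Monday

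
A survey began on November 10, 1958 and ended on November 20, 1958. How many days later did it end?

10

Within November 1958: 20 − 10 = 10 days.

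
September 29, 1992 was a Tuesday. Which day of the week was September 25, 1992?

Friday

Count forward from the earlier date (September 25, 1992) to the later (September 29, 1992):
Within September 1992: 29 − 25 = 4 days.
4 mod 7 = 4, so 4 days before Tuesday is Friday.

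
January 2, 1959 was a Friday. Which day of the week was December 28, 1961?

Thursday

January 2, 1959 → January 2, 1960: 365 days.
January 2, 1960 → January 2, 1961: 366 days (1960 is a leap year).
January 1961: 31 − 2 = 29 days remain.
Then 10 full months totalling 303 days.
December 1–28, 1961: 28 days.
Residual: 360 days.
Total: 1091 days.
1091 mod 7 = 6, so 6 days after Friday is Thursday.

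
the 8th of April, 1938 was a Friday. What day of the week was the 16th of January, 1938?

Count forward from the earlier date (January 16, 1938) to the later (April 8, 1938):
January 1938: 31 − 16 = 15 days remain.
Then February 1938 (28), March (31): 28 + 31 = 59 days.
April 1–8, 1938: 8 days.
Total: 15 + 59 + 8 = 82 days.
82 mod 7 = 5, so 5 days before Friday is Sunday.

Sunday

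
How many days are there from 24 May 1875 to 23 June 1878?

1126

May 24, 1875 → May 24, 1876: 366 days (1876 is a leap year).
May 24, 1876 → May 24, 1877: 365 days.
May 24, 1877 → May 24, 1878: 365 days.
May 1878: 31 − 24 = 7 days remain.
June 1–23, 1878: 23 days.
Residual: 30 days.
Total: 1126 days.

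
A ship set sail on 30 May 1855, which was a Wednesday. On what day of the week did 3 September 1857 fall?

Thursday

Day-of-year of May 30, 1855: 150.
Day-of-year of September 3, 1857: 246.
1855 has 365 days, so 365 − 150 = 215 days remain in 1855.
Full years: 1856: 366. Sum = 366.
Total: 215 + 366 + 246 = 827 days.
827 mod 7 = 1, so 1 day after Wednesday is Thursday.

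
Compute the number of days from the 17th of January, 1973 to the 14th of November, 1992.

7241

From January 17, 1973 to January 17, 1992: 19 years, of which 4 contain a Feb 29 — 15×365 + 4×366 = 6939 days.
January 1992: 31 − 17 = 14 days remain.
Then 9 full months totalling 274 days.
November 1–14, 1992: 14 days.
Residual: 302 days.
Total: 7241 days.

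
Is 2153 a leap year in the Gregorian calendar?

No

2153 is not a leap year.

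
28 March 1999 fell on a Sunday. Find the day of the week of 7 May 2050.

Day-of-year of March 28, 1999: 87.
Day-of-year of May 7, 2050: 127.
1999 has 365 days, so 365 − 87 = 278 days remain in 1999.
Full years 2000–2049: 37 common + 13 leap = 37×365 + 13×366 = 18263 days.
Total: 278 + 18263 + 127 = 18668 days.
18668 mod 7 = 6, so 6 days after Sunday is Saturday.

Saturday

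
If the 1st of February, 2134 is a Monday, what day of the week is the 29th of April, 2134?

February 2134: 28 − 1 = 27 days remain (2134 is not a leap year, so February has 28 days).
Then March (31): 31 days.
April 1–29, 2134: 29 days.
Total: 27 + 31 + 29 = 87 days.
87 mod 7 = 3, so 3 days after Monday is Thursday.

Thursday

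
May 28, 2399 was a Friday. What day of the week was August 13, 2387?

Count forward from the earlier date (August 13, 2387) to the later (May 28, 2399):
Day-of-year of August 13, 2387: 225.
Day-of-year of May 28, 2399: 148.
2387 has 365 days, so 365 − 225 = 140 days remain in 2387.
Full years 2388–2398: 8 common + 3 leap = 8×365 + 3×366 = 4018 days.
Total: 140 + 4018 + 148 = 4306 days.
4306 mod 7 = 1, so 1 day before Friday is Thursday.

Thursday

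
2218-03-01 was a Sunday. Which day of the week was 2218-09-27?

Sunday

March 2218: 31 − 1 = 30 days remain.
Then April (30), May (31), June (30), July (31), August (31): 30 + 31 + 30 + 31 + 31 = 153 days.
September 1–27, 2218: 27 days.
Total: 30 + 153 + 27 = 210 days.
210 is a multiple of 7, so 2218-09-27 falls on the same weekday: Sunday.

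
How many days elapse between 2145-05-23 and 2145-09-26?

126

May 2145: 31 − 23 = 8 days remain.
Then June (30), July (31), August (31): 30 + 31 + 31 = 92 days.
September 1–26, 2145: 26 days.
Total: 8 + 92 + 26 = 126 days.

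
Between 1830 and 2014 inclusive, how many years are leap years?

45

Years divisible by 4: 1832, 1836, …, 2012 — 46 in all.
Of these, 1900 is divisible by 100 but not 400, so not leap.
2000 is divisible by 400, so still leap.
Leap years: 46 − 1 = 45.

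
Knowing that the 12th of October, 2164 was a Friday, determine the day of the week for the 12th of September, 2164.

Wednesday

Count forward from the earlier date (September 12, 2164) to the later (October 12, 2164):
September 2164: 30 − 12 = 18 days remain.
October 1–12, 2164: 12 days.
Total: 18 + 12 = 30 days.
30 mod 7 = 2, so 2 days before Friday is Wednesday.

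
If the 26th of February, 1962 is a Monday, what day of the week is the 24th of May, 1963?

Friday

February 1962: 28 − 26 = 2 days remain (1962 is not a leap year, so February has 28 days).
Then 14 full months totalling 426 days.
May 1–24, 1963: 24 days.
Total: 2 + 426 + 24 = 452 days.
452 mod 7 = 4, so 4 days after Monday is Friday.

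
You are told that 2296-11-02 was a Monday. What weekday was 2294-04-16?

Count forward from the earlier date (April 16, 2294) to the later (November 2, 2296):
April 2294: 30 − 16 = 14 days remain.
Then 30 full months totalling 915 days.
November 1–2, 2296: 2 days.
Total: 14 + 915 + 2 = 931 days.
931 is a multiple of 7, so 2294-04-16 falls on the same weekday: Monday.

Monday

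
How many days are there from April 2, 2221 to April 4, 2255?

From April 2, 2221 to April 2, 2255: 34 years, of which 8 contain a Feb 29 — 26×365 + 8×366 = 12418 days.
Within April 2255: 4 − 2 = 2 days.
Total: 12420 days.

12420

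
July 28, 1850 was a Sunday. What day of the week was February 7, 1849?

Count forward from the earlier date (February 7, 1849) to the later (July 28, 1850):
February 7, 1849 → February 7, 1850: 365 days.
February 1850: 28 − 7 = 21 days remain (1850 is not a leap year, so February has 28 days).
Then March (31), April (30), May (31), June (30): 31 + 30 + 31 + 30 = 122 days.
July 1–28, 1850: 28 days.
Residual: 171 days.
Total: 536 days.
536 mod 7 = 4, so 4 days before Sunday is Wednesday.

Wednesday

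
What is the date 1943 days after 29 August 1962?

24 December 1967

Count 1943 days after August 29, 1962:
Day-of-year of August 29, 1962: 241.
Day-of-year of December 24, 1967: 358.
1962 has 365 days, so 365 − 241 = 124 days remain in 1962.
Full years: 1963: 365; 1964: 366; 1965: 365; 1966: 365. Sum = 1461.
Total: 124 + 1461 + 358 = 1943 days.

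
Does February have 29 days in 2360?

Yes

2360 is a leap year.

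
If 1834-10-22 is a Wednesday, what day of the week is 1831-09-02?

Friday

Count forward from the earlier date (September 2, 1831) to the later (October 22, 1834):
September 2, 1831 → September 2, 1832: 366 days (1832 is a leap year).
September 2, 1832 → September 2, 1833: 365 days.
September 2, 1833 → September 2, 1834: 365 days.
September 1834: 30 − 2 = 28 days remain.
October 1–22, 1834: 22 days.
Residual: 50 days.
Total: 1146 days.
1146 mod 7 = 5, so 5 days before Wednesday is Friday.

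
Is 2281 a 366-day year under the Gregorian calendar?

No

2281 is not a leap year.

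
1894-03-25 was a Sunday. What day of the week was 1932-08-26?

Friday

Day-of-year of March 25, 1894: 84.
Day-of-year of August 26, 1932: 239.
1894 has 365 days, so 365 − 84 = 281 days remain in 1894.
Full years 1895–1931: 29 common + 8 leap = 29×365 + 8×366 = 13513 days.
Total: 281 + 13513 + 239 = 14033 days.
14033 mod 7 = 5, so 5 days after Sunday is Friday.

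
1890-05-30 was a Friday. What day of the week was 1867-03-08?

Friday

Count forward from the earlier date (March 8, 1867) to the later (May 30, 1890):
From March 8, 1867 to March 8, 1890: 23 years, of which 6 contain a Feb 29 — 17×365 + 6×366 = 8401 days.
March 1890: 31 − 8 = 23 days remain.
Then April (30): 30 days.
May 1–30, 1890: 30 days.
Residual: 83 days.
Total: 8484 days.
8484 is a multiple of 7, so 1867-03-08 falls on the same weekday: Friday.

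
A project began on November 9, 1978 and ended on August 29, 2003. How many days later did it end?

9059

From November 9, 1978 to November 9, 2002: 24 years, of which 6 contain a Feb 29 — 18×365 + 6×366 = 8766 days.
(2000 is a leap year (divisible by 400).)
November 2002: 30 − 9 = 21 days remain.
Then December (31), January (31), February 2003 (28), March (31), April (30), May (31), June (30), July (31): 31 + 31 + 28 + 31 + 30 + 31 + 30 + 31 = 243 days.
August 1–29, 2003: 29 days.
Residual: 293 days.
Total: 9059 days.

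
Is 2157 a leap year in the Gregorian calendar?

2157 is not a leap year.

No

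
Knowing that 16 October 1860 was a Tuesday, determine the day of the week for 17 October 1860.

Wednesday

Within October 1860: 17 − 16 = 1 day.
1 mod 7 = 1, so 1 day after Tuesday is Wednesday.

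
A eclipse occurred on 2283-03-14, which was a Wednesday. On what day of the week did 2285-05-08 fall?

March 2283: 31 − 14 = 17 days remain.
Then 25 full months totalling 761 days.
May 1–8, 2285: 8 days.
Total: 17 + 761 + 8 = 786 days.
786 mod 7 = 2, so 2 days after Wednesday is Friday.

Friday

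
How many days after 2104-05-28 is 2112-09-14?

Day-of-year of May 28, 2104: 149.
Day-of-year of September 14, 2112: 258.
2104 has 366 days, so 366 − 149 = 217 days remain in 2104.
Full years 2105–2111: 6 common + 1 leap = 6×365 + 1×366 = 2556 days.
Total: 217 + 2556 + 258 = 3031 days.

3031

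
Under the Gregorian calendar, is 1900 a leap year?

1900 is not a leap year (divisible by 100 but not 400).

No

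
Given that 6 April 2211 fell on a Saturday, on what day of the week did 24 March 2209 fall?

Count forward from the earlier date (March 24, 2209) to the later (April 6, 2211):
Day-of-year of March 24, 2209: 83.
Day-of-year of April 6, 2211: 96.
2209 has 365 days, so 365 − 83 = 282 days remain in 2209.
Full years: 2210: 365. Sum = 365.
Total: 282 + 365 + 96 = 743 days.
743 mod 7 = 1, so 1 day before Saturday is Friday.

Friday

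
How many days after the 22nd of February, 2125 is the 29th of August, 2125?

188

February 2125: 28 − 22 = 6 days remain (2125 is not a leap year, so February has 28 days).
Then March (31), April (30), May (31), June (30), July (31): 31 + 30 + 31 + 30 + 31 = 153 days.
August 1–29, 2125: 29 days.
Total: 6 + 153 + 29 = 188 days.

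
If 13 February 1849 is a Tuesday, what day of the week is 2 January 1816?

Count forward from the earlier date (January 2, 1816) to the later (February 13, 1849):
From January 2, 1816 to January 2, 1849: 33 years, of which 9 contain a Feb 29 — 24×365 + 9×366 = 12054 days.
January 1849: 31 − 2 = 29 days remain.
February 1–13, 1849: 13 days (1849 is not a leap year).
Residual: 42 days.
Total: 12096 days.
12096 is a multiple of 7, so 2 January 1816 falls on the same weekday: Tuesday.

Tuesday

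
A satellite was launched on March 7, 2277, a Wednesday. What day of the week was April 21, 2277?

March 2277: 31 − 7 = 24 days remain.
April 1–21, 2277: 21 days.
Total: 24 + 21 = 45 days.
45 mod 7 = 3, so 3 days after Wednesday is Saturday.

Saturday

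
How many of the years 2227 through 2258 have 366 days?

Years divisible by 4 in [2227, 2258]: 2228, 2232, 2236, 2240, 2244, 2248, 2252, 2256.
No century exceptions apply. Count: 8.

8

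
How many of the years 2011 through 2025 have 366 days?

4

Years divisible by 4 in [2011, 2025]: 2012, 2016, 2020, 2024.
No century exceptions apply. Count: 4.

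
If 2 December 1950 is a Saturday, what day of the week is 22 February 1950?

Count forward from the earlier date (February 22, 1950) to the later (December 2, 1950):
February 1950: 28 − 22 = 6 days remain (1950 is not a leap year, so February has 28 days).
Then 9 full months totalling 275 days.
December 1–2, 1950: 2 days.
Total: 6 + 275 + 2 = 283 days.
283 mod 7 = 3, so 3 days before Saturday is Wednesday.

Wednesday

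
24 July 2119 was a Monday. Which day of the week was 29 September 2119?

July 2119: 31 − 24 = 7 days remain.
Then August (31): 31 days.
September 1–29, 2119: 29 days.
Total: 7 + 31 + 29 = 67 days.
67 mod 7 = 4, so 4 days after Monday is Friday.

Friday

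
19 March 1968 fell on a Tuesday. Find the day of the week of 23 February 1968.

Friday

Count forward from the earlier date (February 23, 1968) to the later (March 19, 1968):
February 1968: 29 − 23 = 6 days remain (1968 is a leap year, so February has 29 days).
March 1–19, 1968: 19 days.
Total: 6 + 19 = 25 days.
25 mod 7 = 4, so 4 days before Tuesday is Friday.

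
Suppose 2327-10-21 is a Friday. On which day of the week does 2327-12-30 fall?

Friday

October 2327: 31 − 21 = 10 days remain.
Then November (30): 30 days.
December 1–30, 2327: 30 days.
Total: 10 + 30 + 30 = 70 days.
70 is a multiple of 7, so 2327-12-30 falls on the same weekday: Friday.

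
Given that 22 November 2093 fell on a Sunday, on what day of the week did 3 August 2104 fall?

Sunday

From November 22, 2093 to November 22, 2103: 10 years, of which 1 contains a Feb 29 — 9×365 + 1×366 = 3651 days.
(2100 is not a leap year (divisible by 100 but not 400).)
November 2103: 30 − 22 = 8 days remain.
Then December (31), January (31), February 2104 (29), March (31), April (30), May (31), June (30), July (31): 31 + 31 + 29 + 31 + 30 + 31 + 30 + 31 = 244 days.
August 1–3, 2104: 3 days.
Residual: 255 days.
Total: 3906 days.
3906 is a multiple of 7, so 3 August 2104 falls on the same weekday: Sunday.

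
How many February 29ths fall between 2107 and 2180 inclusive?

Years divisible by 4: 2108, 2112, …, 2180 — 19 in all.
No century exceptions apply. Count: 19.

19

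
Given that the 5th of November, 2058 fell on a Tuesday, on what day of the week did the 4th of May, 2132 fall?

Sunday

Day-of-year of November 5, 2058: 309.
Day-of-year of May 4, 2132: 125.
2058 has 365 days, so 365 − 309 = 56 days remain in 2058.
Full years 2059–2131: 56 common + 17 leap = 56×365 + 17×366 = 26662 days.
Total: 56 + 26662 + 125 = 26843 days.
26843 mod 7 = 5, so 5 days after Tuesday is Sunday.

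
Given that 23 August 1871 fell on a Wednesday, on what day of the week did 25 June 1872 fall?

Tuesday

August 1871: 31 − 23 = 8 days remain.
Then 9 full months totalling 274 days.
June 1–25, 1872: 25 days.
Residual: 307 days.
Total: 307 days.
307 mod 7 = 6, so 6 days after Wednesday is Tuesday.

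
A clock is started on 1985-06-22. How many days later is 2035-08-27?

18328

From June 22, 1985 to June 22, 2035: 50 years, of which 12 contain a Feb 29 — 38×365 + 12×366 = 18262 days.
(2000 is a leap year (divisible by 400).)
June 2035: 30 − 22 = 8 days remain.
Then July (31): 31 days.
August 1–27, 2035: 27 days.
Residual: 66 days.
Total: 18328 days.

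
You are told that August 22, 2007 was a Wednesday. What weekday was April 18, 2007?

Count forward from the earlier date (April 18, 2007) to the later (August 22, 2007):
April 2007: 30 − 18 = 12 days remain.
Then May (31), June (30), July (31): 31 + 30 + 31 = 92 days.
August 1–22, 2007: 22 days.
Total: 12 + 92 + 22 = 126 days.
126 is a multiple of 7, so April 18, 2007 falls on the same weekday: Wednesday.

Wednesday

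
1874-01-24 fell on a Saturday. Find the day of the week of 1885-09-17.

Thursday

Day-of-year of January 24, 1874: 24.
Day-of-year of September 17, 1885: 260.
1874 has 365 days, so 365 − 24 = 341 days remain in 1874.
Full years 1875–1884: 7 common + 3 leap = 7×365 + 3×366 = 3653 days.
Total: 341 + 3653 + 260 = 4254 days.
4254 mod 7 = 5, so 5 days after Saturday is Thursday.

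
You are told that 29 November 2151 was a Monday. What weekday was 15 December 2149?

Count forward from the earlier date (December 15, 2149) to the later (November 29, 2151):
December 2149: 31 − 15 = 16 days remain.
Then 22 full months totalling 669 days.
November 1–29, 2151: 29 days.
Total: 16 + 669 + 29 = 714 days.
714 is a multiple of 7, so 15 December 2149 falls on the same weekday: Monday.

Monday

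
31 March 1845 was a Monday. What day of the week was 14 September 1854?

Thursday

From March 31, 1845 to March 31, 1854: 9 years, of which 2 contain a Feb 29 — 7×365 + 2×366 = 3287 days.
March 1854: 31 − 31 = 0 days remain.
Then April (30), May (31), June (30), July (31), August (31): 30 + 31 + 30 + 31 + 31 = 153 days.
September 1–14, 1854: 14 days.
Residual: 167 days.
Total: 3454 days.
3454 mod 7 = 3, so 3 days after Monday is Thursday.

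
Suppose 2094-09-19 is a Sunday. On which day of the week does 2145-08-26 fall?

From September 19, 2094 to September 19, 2144: 50 years, of which 12 contain a Feb 29 — 38×365 + 12×366 = 18262 days.
(2100 is not a leap year (divisible by 100 but not 400).)
September 2144: 30 − 19 = 11 days remain.
Then 10 full months totalling 304 days.
August 1–26, 2145: 26 days.
Residual: 341 days.
Total: 18603 days.
18603 mod 7 = 4, so 4 days after Sunday is Thursday.

Thursday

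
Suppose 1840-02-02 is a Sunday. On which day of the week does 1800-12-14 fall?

Sunday

Count forward from the earlier date (December 14, 1800) to the later (February 2, 1840):
Day-of-year of December 14, 1800: 348.
Day-of-year of February 2, 1840: 33.
1800 has 365 days, so 365 − 348 = 17 days remain in 1800.
Full years 1801–1839: 30 common + 9 leap = 30×365 + 9×366 = 14244 days.
Total: 17 + 14244 + 33 = 14294 days.
14294 is a multiple of 7, so 1800-12-14 falls on the same weekday: Sunday.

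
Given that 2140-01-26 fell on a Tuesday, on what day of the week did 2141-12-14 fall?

January 26, 2140 → January 26, 2141: 366 days (2140 is a leap year).
January 2141: 31 − 26 = 5 days remain.
Then 10 full months totalling 303 days.
December 1–14, 2141: 14 days.
Residual: 322 days.
Total: 688 days.
688 mod 7 = 2, so 2 days after Tuesday is Thursday.

Thursday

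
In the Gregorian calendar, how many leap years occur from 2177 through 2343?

39

Years divisible by 4: 2180, 2184, …, 2340 — 41 in all.
Of these, 2200, 2300 are divisible by 100 but not 400, so not leap.
Leap years: 41 − 2 = 39.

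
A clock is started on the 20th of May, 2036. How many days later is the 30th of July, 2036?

May 2036: 31 − 20 = 11 days remain.
Then June (30): 30 days.
July 1–30, 2036: 30 days.
Total: 11 + 30 + 30 = 71 days.

71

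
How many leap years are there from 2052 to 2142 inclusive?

Years divisible by 4: 2052, 2056, …, 2140 — 23 in all.
Of these, 2100 is divisible by 100 but not 400, so not leap.
Leap years: 23 − 1 = 22.

22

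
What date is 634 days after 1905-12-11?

1907-09-06

Count 634 days after December 11, 1905:
Day-of-year of December 11, 1905: 345.
Day-of-year of September 6, 1907: 249.
1905 has 365 days, so 365 − 345 = 20 days remain in 1905.
Full years: 1906: 365. Sum = 365.
Total: 20 + 365 + 249 = 634 days.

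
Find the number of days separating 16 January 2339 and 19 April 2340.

459

January 2339: 31 − 16 = 15 days remain.
Then 14 full months totalling 425 days.
April 1–19, 2340: 19 days.
Total: 15 + 425 + 19 = 459 days.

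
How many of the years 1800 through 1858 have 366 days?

Years divisible by 4: 1800, 1804, …, 1856 — 15 in all.
Of these, 1800 is divisible by 100 but not 400, so not leap.
Leap years: 15 − 1 = 14.

14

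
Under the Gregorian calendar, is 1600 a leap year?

1600 is a leap year (divisible by 400).

Yes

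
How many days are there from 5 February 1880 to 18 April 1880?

February 1880: 29 − 5 = 24 days remain (1880 is a leap year, so February has 29 days).
Then March (31): 31 days.
April 1–18, 1880: 18 days.
Total: 24 + 31 + 18 = 73 days.

73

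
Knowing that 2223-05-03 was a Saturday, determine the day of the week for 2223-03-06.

Thursday

Count forward from the earlier date (March 6, 2223) to the later (May 3, 2223):
March 2223: 31 − 6 = 25 days remain.
Then April (30): 30 days.
May 1–3, 2223: 3 days.
Total: 25 + 30 + 3 = 58 days.
58 mod 7 = 2, so 2 days before Saturday is Thursday.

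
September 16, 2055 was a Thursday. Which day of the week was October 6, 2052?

Sunday

Count forward from the earlier date (October 6, 2052) to the later (September 16, 2055):
Day-of-year of October 6, 2052: 280.
Day-of-year of September 16, 2055: 259.
2052 has 366 days, so 366 − 280 = 86 days remain in 2052.
Full years: 2053: 365; 2054: 365. Sum = 730.
Total: 86 + 730 + 259 = 1075 days.
1075 mod 7 = 4, so 4 days before Thursday is Sunday.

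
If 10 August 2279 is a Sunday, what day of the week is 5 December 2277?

Count forward from the earlier date (December 5, 2277) to the later (August 10, 2279):
Day-of-year of December 5, 2277: 339.
Day-of-year of August 10, 2279: 222.
2277 has 365 days, so 365 − 339 = 26 days remain in 2277.
Full years: 2278: 365. Sum = 365.
Total: 26 + 365 + 222 = 613 days.
613 mod 7 = 4, so 4 days before Sunday is Wednesday.

Wednesday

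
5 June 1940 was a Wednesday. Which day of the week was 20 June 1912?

Thursday

Count forward from the earlier date (June 20, 1912) to the later (June 5, 1940):
Day-of-year of June 20, 1912: 172.
Day-of-year of June 5, 1940: 157.
1912 has 366 days, so 366 − 172 = 194 days remain in 1912.
Full years 1913–1939: 21 common + 6 leap = 21×365 + 6×366 = 9861 days.
Total: 194 + 9861 + 157 = 10212 days.
10212 mod 7 = 6, so 6 days before Wednesday is Thursday.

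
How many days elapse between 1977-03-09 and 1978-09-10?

March 9, 1977 → March 9, 1978: 365 days.
March 1978: 31 − 9 = 22 days remain.
Then April (30), May (31), June (30), July (31), August (31): 30 + 31 + 30 + 31 + 31 = 153 days.
September 1–10, 1978: 10 days.
Residual: 185 days.
Total: 550 days.

550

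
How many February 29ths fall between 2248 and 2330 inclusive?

20

Years divisible by 4: 2248, 2252, …, 2328 — 21 in all.
Of these, 2300 is divisible by 100 but not 400, so not leap.
Leap years: 21 − 1 = 20.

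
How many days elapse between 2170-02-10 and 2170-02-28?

18

Within February 2170: 28 − 10 = 18 days.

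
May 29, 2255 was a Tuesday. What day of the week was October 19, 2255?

May 2255: 31 − 29 = 2 days remain.
Then June (30), July (31), August (31), September (30): 30 + 31 + 31 + 30 = 122 days.
October 1–19, 2255: 19 days.
Total: 2 + 122 + 19 = 143 days.
143 mod 7 = 3, so 3 days after Tuesday is Friday.

Friday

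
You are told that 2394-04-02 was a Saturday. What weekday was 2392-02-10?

Count forward from the earlier date (February 10, 2392) to the later (April 2, 2394):
February 2392: 29 − 10 = 19 days remain (2392 is a leap year, so February has 29 days).
Then 25 full months totalling 761 days.
April 1–2, 2394: 2 days.
Total: 19 + 761 + 2 = 782 days.
782 mod 7 = 5, so 5 days before Saturday is Monday.

Monday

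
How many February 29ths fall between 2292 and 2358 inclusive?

Years divisible by 4: 2292, 2296, …, 2356 — 17 in all.
Of these, 2300 is divisible by 100 but not 400, so not leap.
Leap years: 17 − 1 = 16.

16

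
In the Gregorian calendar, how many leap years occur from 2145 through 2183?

9

Years divisible by 4 in [2145, 2183]: 2148, 2152, 2156, 2160, 2164, 2168, 2172, 2176, 2180.
No century exceptions apply. Count: 9.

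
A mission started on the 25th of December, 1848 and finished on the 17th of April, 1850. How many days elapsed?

478

Day-of-year of December 25, 1848: 360.
Day-of-year of April 17, 1850: 107.
1848 has 366 days, so 366 − 360 = 6 days remain in 1848.
Full years: 1849: 365. Sum = 365.
Total: 6 + 365 + 107 = 478 days.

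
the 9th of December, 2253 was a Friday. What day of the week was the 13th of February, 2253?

Count forward from the earlier date (February 13, 2253) to the later (December 9, 2253):
February 2253: 28 − 13 = 15 days remain (2253 is not a leap year, so February has 28 days).
Then 9 full months totalling 275 days.
December 1–9, 2253: 9 days.
Total: 15 + 275 + 9 = 299 days.
299 mod 7 = 5, so 5 days before Friday is Sunday.

Sunday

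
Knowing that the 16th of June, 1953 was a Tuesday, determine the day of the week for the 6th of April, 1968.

Saturday

Day-of-year of June 16, 1953: 167.
Day-of-year of April 6, 1968: 97.
1953 has 365 days, so 365 − 167 = 198 days remain in 1953.
Full years 1954–1967: 11 common + 3 leap = 11×365 + 3×366 = 5113 days.
Total: 198 + 5113 + 97 = 5408 days.
5408 mod 7 = 4, so 4 days after Tuesday is Saturday.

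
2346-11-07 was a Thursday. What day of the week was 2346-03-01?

Count forward from the earlier date (March 1, 2346) to the later (November 7, 2346):
March 2346: 31 − 1 = 30 days remain.
Then April (30), May (31), June (30), July (31), August (31), September (30), October (31): 30 + 31 + 30 + 31 + 31 + 30 + 31 = 214 days.
November 1–7, 2346: 7 days.
Total: 30 + 214 + 7 = 251 days.
251 mod 7 = 6, so 6 days before Thursday is Friday.

Friday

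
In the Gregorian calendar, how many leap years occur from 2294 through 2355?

14

Years divisible by 4: 2296, 2300, …, 2352 — 15 in all.
Of these, 2300 is divisible by 100 but not 400, so not leap.
Leap years: 15 − 1 = 14.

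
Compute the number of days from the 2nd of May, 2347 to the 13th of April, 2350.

1077

May 2, 2347 → May 2, 2348: 366 days (2348 is a leap year).
May 2, 2348 → May 2, 2349: 365 days.
May 2349: 31 − 2 = 29 days remain.
Then 10 full months totalling 304 days.
April 1–13, 2350: 13 days.
Residual: 346 days.
Total: 1077 days.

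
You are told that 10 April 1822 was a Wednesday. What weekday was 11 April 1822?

Thursday

Within April 1822: 11 − 10 = 1 day.
1 mod 7 = 1, so 1 day after Wednesday is Thursday.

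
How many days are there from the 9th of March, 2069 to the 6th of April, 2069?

March 2069: 31 − 9 = 22 days remain.
April 1–6, 2069: 6 days.
Total: 22 + 6 = 28 days.

28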